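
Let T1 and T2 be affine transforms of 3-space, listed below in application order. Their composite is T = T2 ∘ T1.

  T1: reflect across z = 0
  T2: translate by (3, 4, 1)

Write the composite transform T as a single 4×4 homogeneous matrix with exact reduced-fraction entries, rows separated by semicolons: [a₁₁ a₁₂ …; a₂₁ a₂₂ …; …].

T1 = [1 0 0 0; 0 1 0 0; 0 0 -1 0; 0 0 0 1]
T2·T1 = [1 0 0 3; 0 1 0 4; 0 0 -1 1; 0 0 0 1]

T = [1 0 0 3; 0 1 0 4; 0 0 -1 1; 0 0 0 1]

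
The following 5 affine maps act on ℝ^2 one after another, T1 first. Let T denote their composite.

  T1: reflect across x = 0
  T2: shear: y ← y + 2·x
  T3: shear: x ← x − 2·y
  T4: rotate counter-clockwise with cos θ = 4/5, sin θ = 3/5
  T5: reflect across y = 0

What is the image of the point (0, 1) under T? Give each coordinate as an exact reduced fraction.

T(p) = (-11/5, 2/5)

T1 reflect across x = 0: (0, 1) → (0, 1)
T2 shear: y ← y + 2·x: (0, 1) → (0, 1)
T3 shear: x ← x − 2·y: (0, 1) → (-2, 1)
T4 rotate counter-clockwise with cos θ = 4/5, sin θ = 3/5: (-2, 1) → (-11/5, -2/5)
T5 reflect across y = 0: (-11/5, -2/5) → (-11/5, 2/5)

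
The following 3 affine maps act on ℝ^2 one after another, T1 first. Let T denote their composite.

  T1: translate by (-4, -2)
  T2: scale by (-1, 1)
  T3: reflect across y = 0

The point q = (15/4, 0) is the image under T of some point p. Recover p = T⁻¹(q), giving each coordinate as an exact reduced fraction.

T1 = [1 0 -4; 0 1 -2; 0 0 1]
T2·T1 = [-1 0 4; 0 1 -2; 0 0 1]
T3·…·T1 = [-1 0 4; 0 -1 2; 0 0 1]
det M = 1; M⁻¹ = [-1 0 4; 0 -1 2; 0 0 1]
M⁻¹ · (15/4, 0)ᵀ = (1/4, 2)ᵀ

p = (1/4, 2)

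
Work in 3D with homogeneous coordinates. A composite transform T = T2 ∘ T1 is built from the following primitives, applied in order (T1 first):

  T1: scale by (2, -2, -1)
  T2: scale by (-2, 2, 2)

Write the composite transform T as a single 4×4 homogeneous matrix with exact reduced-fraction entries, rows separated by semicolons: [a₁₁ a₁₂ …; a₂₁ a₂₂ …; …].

T1 = [2 0 0 0; 0 -2 0 0; 0 0 -1 0; 0 0 0 1]
T2·T1 = [-4 0 0 0; 0 -4 0 0; 0 0 -2 0; 0 0 0 1]

T = [-4 0 0 0; 0 -4 0 0; 0 0 -2 0; 0 0 0 1]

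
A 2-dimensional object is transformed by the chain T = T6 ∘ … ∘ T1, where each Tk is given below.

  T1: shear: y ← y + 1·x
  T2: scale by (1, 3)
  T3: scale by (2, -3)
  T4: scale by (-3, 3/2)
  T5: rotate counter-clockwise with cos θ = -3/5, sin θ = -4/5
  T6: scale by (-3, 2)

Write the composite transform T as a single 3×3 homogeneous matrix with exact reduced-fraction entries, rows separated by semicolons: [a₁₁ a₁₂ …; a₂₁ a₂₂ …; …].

T1 = [1 0 0; 1 1 0; 0 0 1]
T2·T1 = [1 0 0; 3 3 0; 0 0 1]
T3·…·T1 = [2 0 0; -9 -9 0; 0 0 1]
T4·…·T1 = [-6 0 0; -27/2 -27/2 0; 0 0 1]
T5·…·T1 = [-36/5 -54/5 0; 129/10 81/10 0; 0 0 1]
T6·…·T1 = [108/5 162/5 0; 129/5 81/5 0; 0 0 1]

T = [108/5 162/5 0; 129/5 81/5 0; 0 0 1]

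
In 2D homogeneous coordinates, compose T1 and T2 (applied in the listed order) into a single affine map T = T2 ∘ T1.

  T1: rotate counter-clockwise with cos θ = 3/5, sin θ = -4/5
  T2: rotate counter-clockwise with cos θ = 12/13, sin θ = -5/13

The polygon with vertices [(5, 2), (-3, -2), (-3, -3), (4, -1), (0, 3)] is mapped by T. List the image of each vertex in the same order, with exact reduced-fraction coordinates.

image vertices: (206/65, -283/65), (-174/65, 157/65), (-237/65, 141/65), (1/65, -268/65), (189/65, 48/65)

T1 rotate counter-clockwise with cos θ = 3/5, sin θ = -4/5: (5, 2) → (23/5, -14/5); (-3, -2) → (-17/5, 6/5); (-3, -3) → (-21/5, 3/5); (4, -1) → (8/5, -19/5); (0, 3) → (12/5, 9/5)
T2 rotate counter-clockwise with cos θ = 12/13, sin θ = -5/13: (23/5, -14/5) → (206/65, -283/65); (-17/5, 6/5) → (-174/65, 157/65); (-21/5, 3/5) → (-237/65, 141/65); (8/5, -19/5) → (1/65, -268/65); (12/5, 9/5) → (189/65, 48/65)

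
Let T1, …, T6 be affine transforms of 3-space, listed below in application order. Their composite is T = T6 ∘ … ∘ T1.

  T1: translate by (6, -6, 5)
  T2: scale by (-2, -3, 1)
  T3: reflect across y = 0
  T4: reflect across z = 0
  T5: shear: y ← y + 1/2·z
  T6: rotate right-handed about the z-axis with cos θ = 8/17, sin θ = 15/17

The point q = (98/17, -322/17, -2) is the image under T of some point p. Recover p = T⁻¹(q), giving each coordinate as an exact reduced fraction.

T1 = [1 0 0 6; 0 1 0 -6; 0 0 1 5; 0 0 0 1]
T2·T1 = [-2 0 0 -12; 0 -3 0 18; 0 0 1 5; 0 0 0 1]
T3·…·T1 = [-2 0 0 -12; 0 3 0 -18; 0 0 1 5; 0 0 0 1]
T4·…·T1 = [-2 0 0 -12; 0 3 0 -18; 0 0 -1 -5; 0 0 0 1]
T5·…·T1 = [-2 0 0 -12; 0 3 -1/2 -41/2; 0 0 -1 -5; 0 0 0 1]
T6·…·T1 = [-16/17 -45/17 15/34 423/34; -30/17 24/17 -4/17 -344/17; 0 0 -1 -5; 0 0 0 1]
det M = 6; M⁻¹ = [-4/17 -15/34 0 -6; -5/17 8/51 -1/6 6; 0 0 -1 -5; 0 0 0 1]
M⁻¹ · (98/17, -322/17, -2)ᵀ = (1, 5/3, -3)ᵀ

p = (1, 5/3, -3)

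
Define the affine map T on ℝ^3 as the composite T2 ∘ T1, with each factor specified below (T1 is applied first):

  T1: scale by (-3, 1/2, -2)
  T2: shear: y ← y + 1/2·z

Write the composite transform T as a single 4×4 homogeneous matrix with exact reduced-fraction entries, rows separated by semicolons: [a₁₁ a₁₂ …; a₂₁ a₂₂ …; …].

T = [-3 0 0 0; 0 1/2 -1 0; 0 0 -2 0; 0 0 0 1]

T1 = [-3 0 0 0; 0 1/2 0 0; 0 0 -2 0; 0 0 0 1]
T2·T1 = [-3 0 0 0; 0 1/2 -1 0; 0 0 -2 0; 0 0 0 1]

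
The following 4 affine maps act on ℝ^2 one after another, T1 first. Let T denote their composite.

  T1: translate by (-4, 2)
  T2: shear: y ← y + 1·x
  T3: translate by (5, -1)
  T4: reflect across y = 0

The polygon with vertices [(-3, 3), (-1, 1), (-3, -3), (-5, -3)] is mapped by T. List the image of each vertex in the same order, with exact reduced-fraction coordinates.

image vertices: (-2, 3), (0, 3), (-2, 9), (-4, 11)

T1 translate by (-4, 2): (-3, 3) → (-7, 5); (-1, 1) → (-5, 3); (-3, -3) → (-7, -1); (-5, -3) → (-9, -1)
T2 shear: y ← y + 1·x: (-7, 5) → (-7, -2); (-5, 3) → (-5, -2); (-7, -1) → (-7, -8); (-9, -1) → (-9, -10)
T3 translate by (5, -1): (-7, -2) → (-2, -3); (-5, -2) → (0, -3); (-7, -8) → (-2, -9); (-9, -10) → (-4, -11)
T4 reflect across y = 0: (-2, -3) → (-2, 3); (0, -3) → (0, 3); (-2, -9) → (-2, 9); (-4, -11) → (-4, 11)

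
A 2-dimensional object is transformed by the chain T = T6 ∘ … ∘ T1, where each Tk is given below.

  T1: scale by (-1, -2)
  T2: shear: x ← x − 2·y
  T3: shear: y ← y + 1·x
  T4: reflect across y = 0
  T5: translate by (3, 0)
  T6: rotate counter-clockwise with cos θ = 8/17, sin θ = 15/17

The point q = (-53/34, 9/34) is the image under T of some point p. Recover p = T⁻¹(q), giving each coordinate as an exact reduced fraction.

p = (-1/2, -1)

T1 = [-1 0 0; 0 -2 0; 0 0 1]
T2·T1 = [-1 4 0; 0 -2 0; 0 0 1]
T3·…·T1 = [-1 4 0; -1 2 0; 0 0 1]
T4·…·T1 = [-1 4 0; 1 -2 0; 0 0 1]
T5·…·T1 = [-1 4 3; 1 -2 0; 0 0 1]
T6·…·T1 = [-23/17 62/17 24/17; -7/17 44/17 45/17; 0 0 1]
det M = -2; M⁻¹ = [-22/17 31/17 -3; -7/34 23/34 -3/2; 0 0 1]
M⁻¹ · (-53/34, 9/34)ᵀ = (-1/2, -1)ᵀ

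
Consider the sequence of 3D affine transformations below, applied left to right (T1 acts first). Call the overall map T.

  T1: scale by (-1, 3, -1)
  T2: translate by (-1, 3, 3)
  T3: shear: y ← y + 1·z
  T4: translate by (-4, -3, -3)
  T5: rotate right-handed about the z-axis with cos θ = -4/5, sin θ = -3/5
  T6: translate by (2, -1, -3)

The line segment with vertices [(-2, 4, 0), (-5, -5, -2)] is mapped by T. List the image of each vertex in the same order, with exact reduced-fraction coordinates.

image vertices: (67/5, -56/5, -3), (-4, 7, -1)

T1 scale by (-1, 3, -1): (-2, 4, 0) → (2, 12, 0); (-5, -5, -2) → (5, -15, 2)
T2 translate by (-1, 3, 3): (2, 12, 0) → (1, 15, 3); (5, -15, 2) → (4, -12, 5)
T3 shear: y ← y + 1·z: (1, 15, 3) → (1, 18, 3); (4, -12, 5) → (4, -7, 5)
T4 translate by (-4, -3, -3): (1, 18, 3) → (-3, 15, 0); (4, -7, 5) → (0, -10, 2)
T5 rotate right-handed about the z-axis with cos θ = -4/5, sin θ = -3/5: (-3, 15, 0) → (57/5, -51/5, 0); (0, -10, 2) → (-6, 8, 2)
T6 translate by (2, -1, -3): (57/5, -51/5, 0) → (67/5, -56/5, -3); (-6, 8, 2) → (-4, 7, -1)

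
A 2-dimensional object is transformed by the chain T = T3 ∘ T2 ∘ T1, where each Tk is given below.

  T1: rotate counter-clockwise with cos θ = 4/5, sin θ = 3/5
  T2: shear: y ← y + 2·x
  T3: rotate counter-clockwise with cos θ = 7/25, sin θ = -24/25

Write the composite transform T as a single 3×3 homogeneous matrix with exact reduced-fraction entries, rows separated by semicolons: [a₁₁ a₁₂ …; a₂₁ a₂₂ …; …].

T1 = [4/5 -3/5 0; 3/5 4/5 0; 0 0 1]
T2·T1 = [4/5 -3/5 0; 11/5 -2/5 0; 0 0 1]
T3·…·T1 = [292/125 -69/125 0; -19/125 58/125 0; 0 0 1]

T = [292/125 -69/125 0; -19/125 58/125 0; 0 0 1]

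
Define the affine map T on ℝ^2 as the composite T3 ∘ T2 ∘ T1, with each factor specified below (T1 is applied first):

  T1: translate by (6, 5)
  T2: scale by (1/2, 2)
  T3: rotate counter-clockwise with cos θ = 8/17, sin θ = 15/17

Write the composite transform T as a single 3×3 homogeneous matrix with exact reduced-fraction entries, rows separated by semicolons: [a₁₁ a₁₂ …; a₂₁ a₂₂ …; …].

T1 = [1 0 6; 0 1 5; 0 0 1]
T2·T1 = [1/2 0 3; 0 2 10; 0 0 1]
T3·…·T1 = [4/17 -30/17 -126/17; 15/34 16/17 125/17; 0 0 1]

T = [4/17 -30/17 -126/17; 15/34 16/17 125/17; 0 0 1]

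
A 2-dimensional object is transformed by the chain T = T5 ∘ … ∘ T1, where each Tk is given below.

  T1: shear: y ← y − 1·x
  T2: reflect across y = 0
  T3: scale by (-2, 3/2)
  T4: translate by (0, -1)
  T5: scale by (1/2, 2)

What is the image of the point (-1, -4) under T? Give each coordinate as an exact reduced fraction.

T1 shear: y ← y − 1·x: (-1, -4) → (-1, -3)
T2 reflect across y = 0: (-1, -3) → (-1, 3)
T3 scale by (-2, 3/2): (-1, 3) → (2, 9/2)
T4 translate by (0, -1): (2, 9/2) → (2, 7/2)
T5 scale by (1/2, 2): (2, 7/2) → (1, 7)

T(p) = (1, 7)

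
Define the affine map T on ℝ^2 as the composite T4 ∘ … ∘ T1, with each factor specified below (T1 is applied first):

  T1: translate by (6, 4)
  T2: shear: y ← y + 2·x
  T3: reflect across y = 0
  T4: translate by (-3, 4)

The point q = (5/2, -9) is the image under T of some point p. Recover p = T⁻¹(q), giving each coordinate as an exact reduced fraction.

T1 = [1 0 6; 0 1 4; 0 0 1]
T2·T1 = [1 0 6; 2 1 16; 0 0 1]
T3·…·T1 = [1 0 6; -2 -1 -16; 0 0 1]
T4·…·T1 = [1 0 3; -2 -1 -12; 0 0 1]
det M = -1; M⁻¹ = [1 0 -3; -2 -1 -6; 0 0 1]
M⁻¹ · (5/2, -9)ᵀ = (-1/2, -2)ᵀ

p = (-1/2, -2)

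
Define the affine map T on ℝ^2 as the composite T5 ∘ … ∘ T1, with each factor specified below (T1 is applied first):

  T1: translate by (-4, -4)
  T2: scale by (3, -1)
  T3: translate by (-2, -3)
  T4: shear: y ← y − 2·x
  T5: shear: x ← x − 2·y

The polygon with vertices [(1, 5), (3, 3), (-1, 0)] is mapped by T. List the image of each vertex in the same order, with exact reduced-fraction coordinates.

T1 translate by (-4, -4): (1, 5) → (-3, 1); (3, 3) → (-1, -1); (-1, 0) → (-5, -4)
T2 scale by (3, -1): (-3, 1) → (-9, -1); (-1, -1) → (-3, 1); (-5, -4) → (-15, 4)
T3 translate by (-2, -3): (-9, -1) → (-11, -4); (-3, 1) → (-5, -2); (-15, 4) → (-17, 1)
T4 shear: y ← y − 2·x: (-11, -4) → (-11, 18); (-5, -2) → (-5, 8); (-17, 1) → (-17, 35)
T5 shear: x ← x − 2·y: (-11, 18) → (-47, 18); (-5, 8) → (-21, 8); (-17, 35) → (-87, 35)

image vertices: (-47, 18), (-21, 8), (-87, 35)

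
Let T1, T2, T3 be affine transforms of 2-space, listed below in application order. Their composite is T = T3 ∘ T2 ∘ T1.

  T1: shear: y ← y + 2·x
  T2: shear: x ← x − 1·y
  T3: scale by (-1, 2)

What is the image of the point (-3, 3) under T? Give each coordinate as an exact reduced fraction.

T(p) = (0, -6)

T1 shear: y ← y + 2·x: (-3, 3) → (-3, -3)
T2 shear: x ← x − 1·y: (-3, -3) → (0, -3)
T3 scale by (-1, 2): (0, -3) → (0, -6)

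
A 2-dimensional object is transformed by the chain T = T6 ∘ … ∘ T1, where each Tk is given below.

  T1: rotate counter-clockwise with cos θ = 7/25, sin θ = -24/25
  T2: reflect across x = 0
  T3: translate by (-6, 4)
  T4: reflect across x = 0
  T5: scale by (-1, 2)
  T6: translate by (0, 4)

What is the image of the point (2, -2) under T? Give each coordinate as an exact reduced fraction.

T1 rotate counter-clockwise with cos θ = 7/25, sin θ = -24/25: (2, -2) → (-34/25, -62/25)
T2 reflect across x = 0: (-34/25, -62/25) → (34/25, -62/25)
T3 translate by (-6, 4): (34/25, -62/25) → (-116/25, 38/25)
T4 reflect across x = 0: (-116/25, 38/25) → (116/25, 38/25)
T5 scale by (-1, 2): (116/25, 38/25) → (-116/25, 76/25)
T6 translate by (0, 4): (-116/25, 76/25) → (-116/25, 176/25)

T(p) = (-116/25, 176/25)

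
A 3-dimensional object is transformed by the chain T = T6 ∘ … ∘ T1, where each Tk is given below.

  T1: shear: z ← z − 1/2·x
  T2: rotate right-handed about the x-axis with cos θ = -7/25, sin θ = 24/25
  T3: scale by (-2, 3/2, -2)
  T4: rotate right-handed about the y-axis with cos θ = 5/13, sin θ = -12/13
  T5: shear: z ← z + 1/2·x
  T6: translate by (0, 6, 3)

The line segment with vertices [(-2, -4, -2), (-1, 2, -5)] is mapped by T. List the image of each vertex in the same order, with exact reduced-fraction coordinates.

image vertices: (-1636/325, 228/25, 2247/325), (166/25, 291/25, 143/25)

T1 shear: z ← z − 1/2·x: (-2, -4, -2) → (-2, -4, -1); (-1, 2, -5) → (-1, 2, -9/2)
T2 rotate right-handed about the x-axis with cos θ = -7/25, sin θ = 24/25: (-2, -4, -1) → (-2, 52/25, -89/25); (-1, 2, -9/2) → (-1, 94/25, 159/50)
T3 scale by (-2, 3/2, -2): (-2, 52/25, -89/25) → (4, 78/25, 178/25); (-1, 94/25, 159/50) → (2, 141/25, -159/25)
T4 rotate right-handed about the y-axis with cos θ = 5/13, sin θ = -12/13: (4, 78/25, 178/25) → (-1636/325, 78/25, 418/65); (2, 141/25, -159/25) → (166/25, 141/25, -3/5)
T5 shear: z ← z + 1/2·x: (-1636/325, 78/25, 418/65) → (-1636/325, 78/25, 1272/325); (166/25, 141/25, -3/5) → (166/25, 141/25, 68/25)
T6 translate by (0, 6, 3): (-1636/325, 78/25, 1272/325) → (-1636/325, 228/25, 2247/325); (166/25, 141/25, 68/25) → (166/25, 291/25, 143/25)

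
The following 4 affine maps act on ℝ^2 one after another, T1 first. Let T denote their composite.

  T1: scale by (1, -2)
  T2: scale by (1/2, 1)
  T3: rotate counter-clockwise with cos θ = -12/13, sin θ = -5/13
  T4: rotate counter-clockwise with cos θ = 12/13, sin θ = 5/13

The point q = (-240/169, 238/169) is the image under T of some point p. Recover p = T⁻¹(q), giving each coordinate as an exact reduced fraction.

T1 = [1 0 0; 0 -2 0; 0 0 1]
T2·T1 = [1/2 0 0; 0 -2 0; 0 0 1]
T3·…·T1 = [-6/13 -10/13 0; -5/26 24/13 0; 0 0 1]
T4·…·T1 = [-119/338 -240/169 0; -60/169 238/169 0; 0 0 1]
det M = -1; M⁻¹ = [-238/169 -240/169 0; -60/169 119/338 0; 0 0 1]
M⁻¹ · (-240/169, 238/169)ᵀ = (0, 1)ᵀ

p = (0, 1)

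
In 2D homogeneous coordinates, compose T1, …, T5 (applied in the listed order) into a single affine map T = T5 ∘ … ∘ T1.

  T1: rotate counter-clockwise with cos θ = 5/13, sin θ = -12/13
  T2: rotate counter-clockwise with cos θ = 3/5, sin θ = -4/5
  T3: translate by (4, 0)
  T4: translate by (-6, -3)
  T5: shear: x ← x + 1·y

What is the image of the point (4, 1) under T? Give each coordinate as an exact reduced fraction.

T1 rotate counter-clockwise with cos θ = 5/13, sin θ = -12/13: (4, 1) → (32/13, -43/13)
T2 rotate counter-clockwise with cos θ = 3/5, sin θ = -4/5: (32/13, -43/13) → (-76/65, -257/65)
T3 translate by (4, 0): (-76/65, -257/65) → (184/65, -257/65)
T4 translate by (-6, -3): (184/65, -257/65) → (-206/65, -452/65)
T5 shear: x ← x + 1·y: (-206/65, -452/65) → (-658/65, -452/65)

T(p) = (-658/65, -452/65)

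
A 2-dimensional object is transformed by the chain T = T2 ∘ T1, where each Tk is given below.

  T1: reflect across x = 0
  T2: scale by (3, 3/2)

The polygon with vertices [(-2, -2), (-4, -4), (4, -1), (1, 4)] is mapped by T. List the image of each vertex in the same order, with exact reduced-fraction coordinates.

image vertices: (6, -3), (12, -6), (-12, -3/2), (-3, 6)

T1 reflect across x = 0: (-2, -2) → (2, -2); (-4, -4) → (4, -4); (4, -1) → (-4, -1); (1, 4) → (-1, 4)
T2 scale by (3, 3/2): (2, -2) → (6, -3); (4, -4) → (12, -6); (-4, -1) → (-12, -3/2); (-1, 4) → (-3, 6)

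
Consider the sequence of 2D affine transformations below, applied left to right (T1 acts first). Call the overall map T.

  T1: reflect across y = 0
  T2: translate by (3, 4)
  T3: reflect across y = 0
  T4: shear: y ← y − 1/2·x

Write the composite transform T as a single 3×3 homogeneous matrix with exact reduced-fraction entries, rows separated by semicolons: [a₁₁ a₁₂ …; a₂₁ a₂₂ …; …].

T1 = [1 0 0; 0 -1 0; 0 0 1]
T2·T1 = [1 0 3; 0 -1 4; 0 0 1]
T3·…·T1 = [1 0 3; 0 1 -4; 0 0 1]
T4·…·T1 = [1 0 3; -1/2 1 -11/2; 0 0 1]

T = [1 0 3; -1/2 1 -11/2; 0 0 1]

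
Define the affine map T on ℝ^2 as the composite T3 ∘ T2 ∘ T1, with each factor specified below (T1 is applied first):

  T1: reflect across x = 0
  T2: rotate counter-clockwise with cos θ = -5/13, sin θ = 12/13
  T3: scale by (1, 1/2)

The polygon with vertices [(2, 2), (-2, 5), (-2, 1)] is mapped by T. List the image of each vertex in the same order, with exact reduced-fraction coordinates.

image vertices: (-14/13, -17/13), (-70/13, -1/26), (-22/13, 19/26)

T1 reflect across x = 0: (2, 2) → (-2, 2); (-2, 5) → (2, 5); (-2, 1) → (2, 1)
T2 rotate counter-clockwise with cos θ = -5/13, sin θ = 12/13: (-2, 2) → (-14/13, -34/13); (2, 5) → (-70/13, -1/13); (2, 1) → (-22/13, 19/13)
T3 scale by (1, 1/2): (-14/13, -34/13) → (-14/13, -17/13); (-70/13, -1/13) → (-70/13, -1/26); (-22/13, 19/13) → (-22/13, 19/26)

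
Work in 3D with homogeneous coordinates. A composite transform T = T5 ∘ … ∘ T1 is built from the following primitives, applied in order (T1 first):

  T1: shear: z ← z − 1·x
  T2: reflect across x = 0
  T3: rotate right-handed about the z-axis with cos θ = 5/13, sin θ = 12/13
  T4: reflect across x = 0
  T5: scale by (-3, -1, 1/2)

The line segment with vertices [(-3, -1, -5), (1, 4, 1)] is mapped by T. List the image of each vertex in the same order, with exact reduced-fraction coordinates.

T1 shear: z ← z − 1·x: (-3, -1, -5) → (-3, -1, -2); (1, 4, 1) → (1, 4, 0)
T2 reflect across x = 0: (-3, -1, -2) → (3, -1, -2); (1, 4, 0) → (-1, 4, 0)
T3 rotate right-handed about the z-axis with cos θ = 5/13, sin θ = 12/13: (3, -1, -2) → (27/13, 31/13, -2); (-1, 4, 0) → (-53/13, 8/13, 0)
T4 reflect across x = 0: (27/13, 31/13, -2) → (-27/13, 31/13, -2); (-53/13, 8/13, 0) → (53/13, 8/13, 0)
T5 scale by (-3, -1, 1/2): (-27/13, 31/13, -2) → (81/13, -31/13, -1); (53/13, 8/13, 0) → (-159/13, -8/13, 0)

image vertices: (81/13, -31/13, -1), (-159/13, -8/13, 0)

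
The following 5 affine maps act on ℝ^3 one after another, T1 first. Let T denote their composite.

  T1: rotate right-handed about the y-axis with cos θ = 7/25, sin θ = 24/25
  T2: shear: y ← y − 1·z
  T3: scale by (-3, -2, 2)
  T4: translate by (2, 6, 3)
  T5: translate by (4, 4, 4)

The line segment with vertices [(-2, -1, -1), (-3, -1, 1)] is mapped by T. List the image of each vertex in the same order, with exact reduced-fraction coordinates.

image vertices: (264/25, 382/25, 257/25), (141/25, 458/25, 333/25)

T1 rotate right-handed about the y-axis with cos θ = 7/25, sin θ = 24/25: (-2, -1, -1) → (-38/25, -1, 41/25); (-3, -1, 1) → (3/25, -1, 79/25)
T2 shear: y ← y − 1·z: (-38/25, -1, 41/25) → (-38/25, -66/25, 41/25); (3/25, -1, 79/25) → (3/25, -104/25, 79/25)
T3 scale by (-3, -2, 2): (-38/25, -66/25, 41/25) → (114/25, 132/25, 82/25); (3/25, -104/25, 79/25) → (-9/25, 208/25, 158/25)
T4 translate by (2, 6, 3): (114/25, 132/25, 82/25) → (164/25, 282/25, 157/25); (-9/25, 208/25, 158/25) → (41/25, 358/25, 233/25)
T5 translate by (4, 4, 4): (164/25, 282/25, 157/25) → (264/25, 382/25, 257/25); (41/25, 358/25, 233/25) → (141/25, 458/25, 333/25)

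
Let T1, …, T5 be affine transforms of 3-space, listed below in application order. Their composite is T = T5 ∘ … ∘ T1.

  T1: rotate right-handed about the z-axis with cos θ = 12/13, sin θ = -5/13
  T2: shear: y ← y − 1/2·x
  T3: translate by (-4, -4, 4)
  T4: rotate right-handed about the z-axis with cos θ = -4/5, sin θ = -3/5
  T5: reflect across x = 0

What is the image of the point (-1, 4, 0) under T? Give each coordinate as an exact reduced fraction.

T1 rotate right-handed about the z-axis with cos θ = 12/13, sin θ = -5/13: (-1, 4, 0) → (8/13, 53/13, 0)
T2 shear: y ← y − 1/2·x: (8/13, 53/13, 0) → (8/13, 49/13, 0)
T3 translate by (-4, -4, 4): (8/13, 49/13, 0) → (-44/13, -3/13, 4)
T4 rotate right-handed about the z-axis with cos θ = -4/5, sin θ = -3/5: (-44/13, -3/13, 4) → (167/65, 144/65, 4)
T5 reflect across x = 0: (167/65, 144/65, 4) → (-167/65, 144/65, 4)

T(p) = (-167/65, 144/65, 4)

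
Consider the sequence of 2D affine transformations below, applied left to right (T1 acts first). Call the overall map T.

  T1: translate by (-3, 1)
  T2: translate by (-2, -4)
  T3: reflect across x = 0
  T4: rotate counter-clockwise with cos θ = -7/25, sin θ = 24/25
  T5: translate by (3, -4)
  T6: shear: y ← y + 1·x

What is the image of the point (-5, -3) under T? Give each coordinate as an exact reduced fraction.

T(p) = (149/25, 331/25)

T1 translate by (-3, 1): (-5, -3) → (-8, -2)
T2 translate by (-2, -4): (-8, -2) → (-10, -6)
T3 reflect across x = 0: (-10, -6) → (10, -6)
T4 rotate counter-clockwise with cos θ = -7/25, sin θ = 24/25: (10, -6) → (74/25, 282/25)
T5 translate by (3, -4): (74/25, 282/25) → (149/25, 182/25)
T6 shear: y ← y + 1·x: (149/25, 182/25) → (149/25, 331/25)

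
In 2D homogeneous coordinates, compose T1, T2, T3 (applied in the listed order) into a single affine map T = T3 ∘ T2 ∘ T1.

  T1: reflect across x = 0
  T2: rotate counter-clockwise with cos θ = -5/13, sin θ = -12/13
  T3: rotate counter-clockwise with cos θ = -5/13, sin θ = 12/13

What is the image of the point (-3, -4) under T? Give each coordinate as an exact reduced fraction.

T1 reflect across x = 0: (-3, -4) → (3, -4)
T2 rotate counter-clockwise with cos θ = -5/13, sin θ = -12/13: (3, -4) → (-63/13, -16/13)
T3 rotate counter-clockwise with cos θ = -5/13, sin θ = 12/13: (-63/13, -16/13) → (3, -4)

T(p) = (3, -4)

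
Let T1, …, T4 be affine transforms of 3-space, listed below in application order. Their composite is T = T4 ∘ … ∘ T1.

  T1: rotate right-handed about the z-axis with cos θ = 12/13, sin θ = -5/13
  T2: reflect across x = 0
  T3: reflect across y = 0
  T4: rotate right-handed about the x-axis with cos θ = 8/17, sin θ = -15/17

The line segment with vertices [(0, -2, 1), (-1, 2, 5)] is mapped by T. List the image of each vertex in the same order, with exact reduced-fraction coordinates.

T1 rotate right-handed about the z-axis with cos θ = 12/13, sin θ = -5/13: (0, -2, 1) → (-10/13, -24/13, 1); (-1, 2, 5) → (-2/13, 29/13, 5)
T2 reflect across x = 0: (-10/13, -24/13, 1) → (10/13, -24/13, 1); (-2/13, 29/13, 5) → (2/13, 29/13, 5)
T3 reflect across y = 0: (10/13, -24/13, 1) → (10/13, 24/13, 1); (2/13, 29/13, 5) → (2/13, -29/13, 5)
T4 rotate right-handed about the x-axis with cos θ = 8/17, sin θ = -15/17: (10/13, 24/13, 1) → (10/13, 387/221, -256/221); (2/13, -29/13, 5) → (2/13, 743/221, 955/221)

image vertices: (10/13, 387/221, -256/221), (2/13, 743/221, 955/221)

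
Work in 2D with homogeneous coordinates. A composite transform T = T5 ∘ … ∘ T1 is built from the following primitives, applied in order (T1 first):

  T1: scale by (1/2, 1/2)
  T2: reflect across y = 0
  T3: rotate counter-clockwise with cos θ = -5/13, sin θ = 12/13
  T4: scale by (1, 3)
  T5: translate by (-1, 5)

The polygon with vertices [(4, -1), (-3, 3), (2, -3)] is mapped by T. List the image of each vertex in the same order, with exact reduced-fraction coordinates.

image vertices: (-29/13, 259/26), (25/26, 67/26), (-36/13, 157/26)

T1 scale by (1/2, 1/2): (4, -1) → (2, -1/2); (-3, 3) → (-3/2, 3/2); (2, -3) → (1, -3/2)
T2 reflect across y = 0: (2, -1/2) → (2, 1/2); (-3/2, 3/2) → (-3/2, -3/2); (1, -3/2) → (1, 3/2)
T3 rotate counter-clockwise with cos θ = -5/13, sin θ = 12/13: (2, 1/2) → (-16/13, 43/26); (-3/2, -3/2) → (51/26, -21/26); (1, 3/2) → (-23/13, 9/26)
T4 scale by (1, 3): (-16/13, 43/26) → (-16/13, 129/26); (51/26, -21/26) → (51/26, -63/26); (-23/13, 9/26) → (-23/13, 27/26)
T5 translate by (-1, 5): (-16/13, 129/26) → (-29/13, 259/26); (51/26, -63/26) → (25/26, 67/26); (-23/13, 27/26) → (-36/13, 157/26)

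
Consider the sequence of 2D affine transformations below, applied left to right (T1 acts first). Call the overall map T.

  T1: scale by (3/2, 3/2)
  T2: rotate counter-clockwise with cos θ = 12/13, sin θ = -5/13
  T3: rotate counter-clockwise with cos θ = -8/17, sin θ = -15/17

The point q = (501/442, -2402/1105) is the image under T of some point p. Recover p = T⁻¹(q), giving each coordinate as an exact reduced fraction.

p = (1/3, 8/5)

T1 = [3/2 0 0; 0 3/2 0; 0 0 1]
T2·T1 = [18/13 15/26 0; -15/26 18/13 0; 0 0 1]
T3·…·T1 = [-513/442 210/221 0; -210/221 -513/442 0; 0 0 1]
det M = 9/4; M⁻¹ = [-114/221 -280/663 0; 280/663 -114/221 0; 0 0 1]
M⁻¹ · (501/442, -2402/1105)ᵀ = (1/3, 8/5)ᵀ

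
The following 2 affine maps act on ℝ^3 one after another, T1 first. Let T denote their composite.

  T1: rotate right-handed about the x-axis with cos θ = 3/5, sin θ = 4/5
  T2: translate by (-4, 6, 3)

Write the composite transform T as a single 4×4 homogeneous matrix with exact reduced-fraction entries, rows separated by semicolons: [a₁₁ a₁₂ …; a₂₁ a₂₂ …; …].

T = [1 0 0 -4; 0 3/5 -4/5 6; 0 4/5 3/5 3; 0 0 0 1]

T1 = [1 0 0 0; 0 3/5 -4/5 0; 0 4/5 3/5 0; 0 0 0 1]
T2·T1 = [1 0 0 -4; 0 3/5 -4/5 6; 0 4/5 3/5 3; 0 0 0 1]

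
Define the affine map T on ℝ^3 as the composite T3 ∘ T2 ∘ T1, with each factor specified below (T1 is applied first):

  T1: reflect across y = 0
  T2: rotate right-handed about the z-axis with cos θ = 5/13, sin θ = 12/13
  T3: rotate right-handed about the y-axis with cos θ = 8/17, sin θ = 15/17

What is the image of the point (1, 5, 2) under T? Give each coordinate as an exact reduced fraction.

T(p) = (70/17, -1, -59/17)

T1 reflect across y = 0: (1, 5, 2) → (1, -5, 2)
T2 rotate right-handed about the z-axis with cos θ = 5/13, sin θ = 12/13: (1, -5, 2) → (5, -1, 2)
T3 rotate right-handed about the y-axis with cos θ = 8/17, sin θ = 15/17: (5, -1, 2) → (70/17, -1, -59/17)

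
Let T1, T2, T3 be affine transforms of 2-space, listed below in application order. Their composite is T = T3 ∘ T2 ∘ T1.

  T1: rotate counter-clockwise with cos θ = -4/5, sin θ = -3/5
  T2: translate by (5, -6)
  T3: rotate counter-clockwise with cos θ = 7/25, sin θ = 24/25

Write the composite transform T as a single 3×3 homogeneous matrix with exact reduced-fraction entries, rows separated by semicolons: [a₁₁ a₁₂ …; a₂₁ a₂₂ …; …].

T1 = [-4/5 3/5 0; -3/5 -4/5 0; 0 0 1]
T2·T1 = [-4/5 3/5 5; -3/5 -4/5 -6; 0 0 1]
T3·…·T1 = [44/125 117/125 179/25; -117/125 44/125 78/25; 0 0 1]

T = [44/125 117/125 179/25; -117/125 44/125 78/25; 0 0 1]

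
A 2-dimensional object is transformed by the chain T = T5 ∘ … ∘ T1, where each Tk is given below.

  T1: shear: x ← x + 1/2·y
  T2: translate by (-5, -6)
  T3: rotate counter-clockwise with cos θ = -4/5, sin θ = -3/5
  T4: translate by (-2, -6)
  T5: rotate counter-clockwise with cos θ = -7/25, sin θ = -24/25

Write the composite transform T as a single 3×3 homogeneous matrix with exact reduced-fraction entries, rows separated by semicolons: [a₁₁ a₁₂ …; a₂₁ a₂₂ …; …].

T1 = [1 1/2 0; 0 1 0; 0 0 1]
T2·T1 = [1 1/2 -5; 0 1 -6; 0 0 1]
T3·…·T1 = [-4/5 1/5 2/5; -3/5 -11/10 39/5; 0 0 1]
T4·…·T1 = [-4/5 1/5 -8/5; -3/5 -11/10 9/5; 0 0 1]
T5·…·T1 = [-44/125 -139/125 272/125; 117/125 29/250 129/125; 0 0 1]

T = [-44/125 -139/125 272/125; 117/125 29/250 129/125; 0 0 1]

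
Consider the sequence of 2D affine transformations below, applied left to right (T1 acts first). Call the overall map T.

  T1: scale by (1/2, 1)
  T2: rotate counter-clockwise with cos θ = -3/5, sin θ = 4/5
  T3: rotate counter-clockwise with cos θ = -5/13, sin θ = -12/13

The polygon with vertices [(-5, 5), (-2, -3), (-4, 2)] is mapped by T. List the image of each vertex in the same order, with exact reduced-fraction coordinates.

T1 scale by (1/2, 1): (-5, 5) → (-5/2, 5); (-2, -3) → (-1, -3); (-4, 2) → (-2, 2)
T2 rotate counter-clockwise with cos θ = -3/5, sin θ = 4/5: (-5/2, 5) → (-5/2, -5); (-1, -3) → (3, 1); (-2, 2) → (-2/5, -14/5)
T3 rotate counter-clockwise with cos θ = -5/13, sin θ = -12/13: (-5/2, -5) → (-95/26, 55/13); (3, 1) → (-3/13, -41/13); (-2/5, -14/5) → (-158/65, 94/65)

image vertices: (-95/26, 55/13), (-3/13, -41/13), (-158/65, 94/65)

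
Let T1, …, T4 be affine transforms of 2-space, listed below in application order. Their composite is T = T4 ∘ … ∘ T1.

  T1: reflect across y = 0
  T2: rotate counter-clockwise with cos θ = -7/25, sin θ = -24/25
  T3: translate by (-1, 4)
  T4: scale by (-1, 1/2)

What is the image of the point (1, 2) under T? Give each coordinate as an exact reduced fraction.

T1 reflect across y = 0: (1, 2) → (1, -2)
T2 rotate counter-clockwise with cos θ = -7/25, sin θ = -24/25: (1, -2) → (-11/5, -2/5)
T3 translate by (-1, 4): (-11/5, -2/5) → (-16/5, 18/5)
T4 scale by (-1, 1/2): (-16/5, 18/5) → (16/5, 9/5)

T(p) = (16/5, 9/5)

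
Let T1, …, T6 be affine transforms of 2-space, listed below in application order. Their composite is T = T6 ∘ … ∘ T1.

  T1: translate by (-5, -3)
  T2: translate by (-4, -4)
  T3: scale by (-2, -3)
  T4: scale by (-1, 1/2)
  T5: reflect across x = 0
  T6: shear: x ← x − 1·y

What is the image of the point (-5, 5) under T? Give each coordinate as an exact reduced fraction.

T1 translate by (-5, -3): (-5, 5) → (-10, 2)
T2 translate by (-4, -4): (-10, 2) → (-14, -2)
T3 scale by (-2, -3): (-14, -2) → (28, 6)
T4 scale by (-1, 1/2): (28, 6) → (-28, 3)
T5 reflect across x = 0: (-28, 3) → (28, 3)
T6 shear: x ← x − 1·y: (28, 3) → (25, 3)

T(p) = (25, 3)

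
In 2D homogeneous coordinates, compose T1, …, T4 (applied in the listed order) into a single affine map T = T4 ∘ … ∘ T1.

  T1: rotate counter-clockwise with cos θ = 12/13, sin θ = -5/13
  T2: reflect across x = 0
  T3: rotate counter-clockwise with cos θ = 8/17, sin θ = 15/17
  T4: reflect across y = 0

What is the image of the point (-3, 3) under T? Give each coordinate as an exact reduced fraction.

T1 rotate counter-clockwise with cos θ = 12/13, sin θ = -5/13: (-3, 3) → (-21/13, 51/13)
T2 reflect across x = 0: (-21/13, 51/13) → (21/13, 51/13)
T3 rotate counter-clockwise with cos θ = 8/17, sin θ = 15/17: (21/13, 51/13) → (-597/221, 723/221)
T4 reflect across y = 0: (-597/221, 723/221) → (-597/221, -723/221)

T(p) = (-597/221, -723/221)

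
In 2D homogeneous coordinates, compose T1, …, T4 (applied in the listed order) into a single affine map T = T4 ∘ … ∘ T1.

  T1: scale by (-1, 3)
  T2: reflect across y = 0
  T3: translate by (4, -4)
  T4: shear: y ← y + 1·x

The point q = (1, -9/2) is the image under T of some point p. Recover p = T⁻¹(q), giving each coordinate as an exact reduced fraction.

T1 = [-1 0 0; 0 3 0; 0 0 1]
T2·T1 = [-1 0 0; 0 -3 0; 0 0 1]
T3·…·T1 = [-1 0 4; 0 -3 -4; 0 0 1]
T4·…·T1 = [-1 0 4; -1 -3 0; 0 0 1]
det M = 3; M⁻¹ = [-1 0 4; 1/3 -1/3 -4/3; 0 0 1]
M⁻¹ · (1, -9/2)ᵀ = (3, 1/2)ᵀ

p = (3, 1/2)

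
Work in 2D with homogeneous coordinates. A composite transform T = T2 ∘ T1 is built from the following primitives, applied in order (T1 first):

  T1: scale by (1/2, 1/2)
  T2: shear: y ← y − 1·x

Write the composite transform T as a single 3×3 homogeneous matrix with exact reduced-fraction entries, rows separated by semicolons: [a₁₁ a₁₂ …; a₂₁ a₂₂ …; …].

T = [1/2 0 0; -1/2 1/2 0; 0 0 1]

T1 = [1/2 0 0; 0 1/2 0; 0 0 1]
T2·T1 = [1/2 0 0; -1/2 1/2 0; 0 0 1]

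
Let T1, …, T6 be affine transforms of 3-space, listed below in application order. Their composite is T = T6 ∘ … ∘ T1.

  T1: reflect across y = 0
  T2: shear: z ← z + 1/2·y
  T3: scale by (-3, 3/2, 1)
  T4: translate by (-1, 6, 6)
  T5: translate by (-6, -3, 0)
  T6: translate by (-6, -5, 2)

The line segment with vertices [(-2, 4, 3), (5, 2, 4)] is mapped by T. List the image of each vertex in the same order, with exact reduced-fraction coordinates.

T1 reflect across y = 0: (-2, 4, 3) → (-2, -4, 3); (5, 2, 4) → (5, -2, 4)
T2 shear: z ← z + 1/2·y: (-2, -4, 3) → (-2, -4, 1); (5, -2, 4) → (5, -2, 3)
T3 scale by (-3, 3/2, 1): (-2, -4, 1) → (6, -6, 1); (5, -2, 3) → (-15, -3, 3)
T4 translate by (-1, 6, 6): (6, -6, 1) → (5, 0, 7); (-15, -3, 3) → (-16, 3, 9)
T5 translate by (-6, -3, 0): (5, 0, 7) → (-1, -3, 7); (-16, 3, 9) → (-22, 0, 9)
T6 translate by (-6, -5, 2): (-1, -3, 7) → (-7, -8, 9); (-22, 0, 9) → (-28, -5, 11)

image vertices: (-7, -8, 9), (-28, -5, 11)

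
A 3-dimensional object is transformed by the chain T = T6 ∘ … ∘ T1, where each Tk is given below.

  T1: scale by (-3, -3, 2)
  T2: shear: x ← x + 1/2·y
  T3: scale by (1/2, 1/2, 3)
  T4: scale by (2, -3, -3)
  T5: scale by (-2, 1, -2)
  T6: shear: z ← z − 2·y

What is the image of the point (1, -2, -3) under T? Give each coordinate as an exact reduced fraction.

T1 scale by (-3, -3, 2): (1, -2, -3) → (-3, 6, -6)
T2 shear: x ← x + 1/2·y: (-3, 6, -6) → (0, 6, -6)
T3 scale by (1/2, 1/2, 3): (0, 6, -6) → (0, 3, -18)
T4 scale by (2, -3, -3): (0, 3, -18) → (0, -9, 54)
T5 scale by (-2, 1, -2): (0, -9, 54) → (0, -9, -108)
T6 shear: z ← z − 2·y: (0, -9, -108) → (0, -9, -90)

T(p) = (0, -9, -90)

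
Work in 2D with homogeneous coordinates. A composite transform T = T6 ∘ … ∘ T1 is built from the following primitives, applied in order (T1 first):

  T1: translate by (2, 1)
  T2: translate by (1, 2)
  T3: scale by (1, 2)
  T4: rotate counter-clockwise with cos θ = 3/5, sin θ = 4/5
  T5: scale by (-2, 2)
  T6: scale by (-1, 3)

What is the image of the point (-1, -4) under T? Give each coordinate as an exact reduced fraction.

T(p) = (28/5, 12/5)

T1 translate by (2, 1): (-1, -4) → (1, -3)
T2 translate by (1, 2): (1, -3) → (2, -1)
T3 scale by (1, 2): (2, -1) → (2, -2)
T4 rotate counter-clockwise with cos θ = 3/5, sin θ = 4/5: (2, -2) → (14/5, 2/5)
T5 scale by (-2, 2): (14/5, 2/5) → (-28/5, 4/5)
T6 scale by (-1, 3): (-28/5, 4/5) → (28/5, 12/5)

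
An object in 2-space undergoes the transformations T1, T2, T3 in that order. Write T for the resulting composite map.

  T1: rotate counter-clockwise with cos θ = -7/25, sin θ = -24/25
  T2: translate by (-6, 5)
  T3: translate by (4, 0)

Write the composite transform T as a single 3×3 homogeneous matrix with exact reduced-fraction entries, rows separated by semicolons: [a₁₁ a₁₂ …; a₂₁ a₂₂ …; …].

T = [-7/25 24/25 -2; -24/25 -7/25 5; 0 0 1]

T1 = [-7/25 24/25 0; -24/25 -7/25 0; 0 0 1]
T2·T1 = [-7/25 24/25 -6; -24/25 -7/25 5; 0 0 1]
T3·…·T1 = [-7/25 24/25 -2; -24/25 -7/25 5; 0 0 1]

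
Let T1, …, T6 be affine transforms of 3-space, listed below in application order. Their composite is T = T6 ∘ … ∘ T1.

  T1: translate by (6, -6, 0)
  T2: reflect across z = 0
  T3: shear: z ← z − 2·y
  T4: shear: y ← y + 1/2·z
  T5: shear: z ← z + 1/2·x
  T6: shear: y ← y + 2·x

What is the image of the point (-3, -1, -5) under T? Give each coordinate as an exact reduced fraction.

T1 translate by (6, -6, 0): (-3, -1, -5) → (3, -7, -5)
T2 reflect across z = 0: (3, -7, -5) → (3, -7, 5)
T3 shear: z ← z − 2·y: (3, -7, 5) → (3, -7, 19)
T4 shear: y ← y + 1/2·z: (3, -7, 19) → (3, 5/2, 19)
T5 shear: z ← z + 1/2·x: (3, 5/2, 19) → (3, 5/2, 41/2)
T6 shear: y ← y + 2·x: (3, 5/2, 41/2) → (3, 17/2, 41/2)

T(p) = (3, 17/2, 41/2)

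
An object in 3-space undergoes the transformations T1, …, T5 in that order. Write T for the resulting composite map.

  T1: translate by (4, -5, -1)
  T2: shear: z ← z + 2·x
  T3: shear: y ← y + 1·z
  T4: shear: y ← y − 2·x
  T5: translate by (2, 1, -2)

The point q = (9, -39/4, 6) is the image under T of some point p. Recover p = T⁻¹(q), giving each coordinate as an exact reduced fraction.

p = (3, 1/4, -5)

T1 = [1 0 0 4; 0 1 0 -5; 0 0 1 -1; 0 0 0 1]
T2·T1 = [1 0 0 4; 0 1 0 -5; 2 0 1 7; 0 0 0 1]
T3·…·T1 = [1 0 0 4; 2 1 1 2; 2 0 1 7; 0 0 0 1]
T4·…·T1 = [1 0 0 4; 0 1 1 -6; 2 0 1 7; 0 0 0 1]
T5·…·T1 = [1 0 0 6; 0 1 1 -5; 2 0 1 5; 0 0 0 1]
det M = 1; M⁻¹ = [1 0 0 -6; 2 1 -1 -2; -2 0 1 7; 0 0 0 1]
M⁻¹ · (9, -39/4, 6)ᵀ = (3, 1/4, -5)ᵀ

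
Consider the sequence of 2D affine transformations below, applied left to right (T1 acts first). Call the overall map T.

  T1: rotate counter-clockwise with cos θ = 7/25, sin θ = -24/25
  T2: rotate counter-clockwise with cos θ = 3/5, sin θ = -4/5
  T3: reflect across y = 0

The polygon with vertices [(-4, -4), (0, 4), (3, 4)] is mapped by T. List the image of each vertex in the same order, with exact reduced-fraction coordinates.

image vertices: (-4/5, -28/5), (16/5, 12/5), (7/5, 24/5)

T1 rotate counter-clockwise with cos θ = 7/25, sin θ = -24/25: (-4, -4) → (-124/25, 68/25); (0, 4) → (96/25, 28/25); (3, 4) → (117/25, -44/25)
T2 rotate counter-clockwise with cos θ = 3/5, sin θ = -4/5: (-124/25, 68/25) → (-4/5, 28/5); (96/25, 28/25) → (16/5, -12/5); (117/25, -44/25) → (7/5, -24/5)
T3 reflect across y = 0: (-4/5, 28/5) → (-4/5, -28/5); (16/5, -12/5) → (16/5, 12/5); (7/5, -24/5) → (7/5, 24/5)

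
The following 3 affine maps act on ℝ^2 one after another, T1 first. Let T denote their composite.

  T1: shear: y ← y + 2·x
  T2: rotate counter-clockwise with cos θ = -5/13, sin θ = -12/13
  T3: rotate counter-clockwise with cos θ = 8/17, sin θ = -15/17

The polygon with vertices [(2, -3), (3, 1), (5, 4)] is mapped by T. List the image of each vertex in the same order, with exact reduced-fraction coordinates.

image vertices: (-419/221, -262/221), (-513/221, -1603/221), (-62/17, -245/17)

T1 shear: y ← y + 2·x: (2, -3) → (2, 1); (3, 1) → (3, 7); (5, 4) → (5, 14)
T2 rotate counter-clockwise with cos θ = -5/13, sin θ = -12/13: (2, 1) → (2/13, -29/13); (3, 7) → (69/13, -71/13); (5, 14) → (11, -10)
T3 rotate counter-clockwise with cos θ = 8/17, sin θ = -15/17: (2/13, -29/13) → (-419/221, -262/221); (69/13, -71/13) → (-513/221, -1603/221); (11, -10) → (-62/17, -245/17)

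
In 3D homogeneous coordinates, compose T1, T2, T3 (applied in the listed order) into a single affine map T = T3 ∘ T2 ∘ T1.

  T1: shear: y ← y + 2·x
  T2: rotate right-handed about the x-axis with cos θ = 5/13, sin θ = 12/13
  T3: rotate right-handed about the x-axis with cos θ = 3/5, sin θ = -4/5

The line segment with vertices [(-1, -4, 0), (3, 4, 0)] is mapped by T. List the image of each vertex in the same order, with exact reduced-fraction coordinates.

image vertices: (-1, -378/65, -96/65), (3, 126/13, 32/13)

T1 shear: y ← y + 2·x: (-1, -4, 0) → (-1, -6, 0); (3, 4, 0) → (3, 10, 0)
T2 rotate right-handed about the x-axis with cos θ = 5/13, sin θ = 12/13: (-1, -6, 0) → (-1, -30/13, -72/13); (3, 10, 0) → (3, 50/13, 120/13)
T3 rotate right-handed about the x-axis with cos θ = 3/5, sin θ = -4/5: (-1, -30/13, -72/13) → (-1, -378/65, -96/65); (3, 50/13, 120/13) → (3, 126/13, 32/13)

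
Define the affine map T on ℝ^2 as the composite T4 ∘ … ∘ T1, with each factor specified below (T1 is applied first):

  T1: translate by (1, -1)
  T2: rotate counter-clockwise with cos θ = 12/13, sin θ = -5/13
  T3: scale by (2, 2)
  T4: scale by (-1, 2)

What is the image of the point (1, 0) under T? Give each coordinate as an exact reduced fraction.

T1 translate by (1, -1): (1, 0) → (2, -1)
T2 rotate counter-clockwise with cos θ = 12/13, sin θ = -5/13: (2, -1) → (19/13, -22/13)
T3 scale by (2, 2): (19/13, -22/13) → (38/13, -44/13)
T4 scale by (-1, 2): (38/13, -44/13) → (-38/13, -88/13)

T(p) = (-38/13, -88/13)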